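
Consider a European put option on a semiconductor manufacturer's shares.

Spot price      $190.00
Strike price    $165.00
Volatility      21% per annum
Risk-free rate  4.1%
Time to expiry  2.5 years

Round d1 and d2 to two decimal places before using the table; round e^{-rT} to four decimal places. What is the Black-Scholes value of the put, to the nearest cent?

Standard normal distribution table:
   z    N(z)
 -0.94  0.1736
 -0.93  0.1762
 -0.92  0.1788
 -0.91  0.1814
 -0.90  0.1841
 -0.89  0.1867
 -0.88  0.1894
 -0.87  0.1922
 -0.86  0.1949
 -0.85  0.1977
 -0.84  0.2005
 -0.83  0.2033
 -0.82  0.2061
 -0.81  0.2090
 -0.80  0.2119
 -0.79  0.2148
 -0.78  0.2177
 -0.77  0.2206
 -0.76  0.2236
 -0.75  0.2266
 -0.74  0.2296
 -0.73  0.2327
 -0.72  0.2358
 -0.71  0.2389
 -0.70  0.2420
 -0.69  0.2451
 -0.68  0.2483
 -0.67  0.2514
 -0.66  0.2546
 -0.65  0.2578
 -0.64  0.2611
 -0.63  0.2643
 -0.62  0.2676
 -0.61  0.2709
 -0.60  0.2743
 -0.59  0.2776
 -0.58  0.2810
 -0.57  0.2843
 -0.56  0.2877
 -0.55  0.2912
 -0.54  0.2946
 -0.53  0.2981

$7.36

σ√T = 0.21 × 1.5811 = 0.3320
d₁ = [ln(190/165) + (0.041 + 0.21²/2)·2.5] / 0.3320 = [0.1411 + 0.1576] / 0.3320 = 0.8996 which rounds to 0.90
d₂ = d₁ − σ√T = 0.8996 − 0.3320 = 0.5676 which rounds to 0.57
exp(−rT) = exp(−0.041·2.5) = 0.9026
P = 165·0.9026·N(-0.57) − 190·N(-0.90) = 165·0.9026·0.2843 − 190·0.1841 = 42.3405 − 34.9790 = 7.3615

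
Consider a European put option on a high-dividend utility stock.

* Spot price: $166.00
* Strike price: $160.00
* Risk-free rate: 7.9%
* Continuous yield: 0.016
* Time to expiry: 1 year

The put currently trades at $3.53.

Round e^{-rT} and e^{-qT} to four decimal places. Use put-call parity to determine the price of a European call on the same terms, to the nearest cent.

$19.05

e^(−qT) = e^(−0.016·1) = 0.9841;  e^(−rT) = e^(−0.079·1) = 0.9240
Put-call parity: C − P = S·e^(−qT) − K·e^(−rT) = 166·0.9841 − 160·0.9240 = 163.3606 − 147.8400 = 15.5206
C = P + (C − P) = 3.53 + (15.5206) = 19.0506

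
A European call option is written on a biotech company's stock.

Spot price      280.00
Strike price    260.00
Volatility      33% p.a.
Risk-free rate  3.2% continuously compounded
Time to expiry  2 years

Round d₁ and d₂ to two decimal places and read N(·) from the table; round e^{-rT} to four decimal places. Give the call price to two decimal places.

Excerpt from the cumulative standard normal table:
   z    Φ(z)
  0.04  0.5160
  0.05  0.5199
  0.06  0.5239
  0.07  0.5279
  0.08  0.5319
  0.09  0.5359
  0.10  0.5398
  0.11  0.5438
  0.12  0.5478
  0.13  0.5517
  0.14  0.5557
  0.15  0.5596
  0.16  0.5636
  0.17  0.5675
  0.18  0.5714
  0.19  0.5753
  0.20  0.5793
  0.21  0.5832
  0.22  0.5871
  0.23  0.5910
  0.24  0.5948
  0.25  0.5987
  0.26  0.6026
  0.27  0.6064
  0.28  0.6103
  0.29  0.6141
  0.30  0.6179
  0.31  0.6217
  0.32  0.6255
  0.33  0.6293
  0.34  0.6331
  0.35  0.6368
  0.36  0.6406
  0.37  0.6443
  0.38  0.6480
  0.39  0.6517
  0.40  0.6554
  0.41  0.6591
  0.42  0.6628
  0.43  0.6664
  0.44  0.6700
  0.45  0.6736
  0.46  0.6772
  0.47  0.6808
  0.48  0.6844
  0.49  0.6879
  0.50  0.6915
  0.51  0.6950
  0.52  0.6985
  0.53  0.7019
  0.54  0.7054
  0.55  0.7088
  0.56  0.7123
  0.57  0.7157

68.76

σ√T = 0.33·√2 = 0.4667
d₁ = [ln(280/260) + (0.032 + 0.33²/2)·2] / 0.4667 = [0.0741 + 0.1729] / 0.4667 = 0.5293 which rounds to 0.53
d₂ = d₁ − σ√T = 0.5293 − 0.4667 = 0.0626 which rounds to 0.06
exp(−rT) = exp(−0.032·2) = 0.9380
C = 280·N(0.53) − 260·0.9380·N(0.06) = 280·0.7019 − 260·0.9380·0.5239 = 196.5320 − 127.7687 = 68.7633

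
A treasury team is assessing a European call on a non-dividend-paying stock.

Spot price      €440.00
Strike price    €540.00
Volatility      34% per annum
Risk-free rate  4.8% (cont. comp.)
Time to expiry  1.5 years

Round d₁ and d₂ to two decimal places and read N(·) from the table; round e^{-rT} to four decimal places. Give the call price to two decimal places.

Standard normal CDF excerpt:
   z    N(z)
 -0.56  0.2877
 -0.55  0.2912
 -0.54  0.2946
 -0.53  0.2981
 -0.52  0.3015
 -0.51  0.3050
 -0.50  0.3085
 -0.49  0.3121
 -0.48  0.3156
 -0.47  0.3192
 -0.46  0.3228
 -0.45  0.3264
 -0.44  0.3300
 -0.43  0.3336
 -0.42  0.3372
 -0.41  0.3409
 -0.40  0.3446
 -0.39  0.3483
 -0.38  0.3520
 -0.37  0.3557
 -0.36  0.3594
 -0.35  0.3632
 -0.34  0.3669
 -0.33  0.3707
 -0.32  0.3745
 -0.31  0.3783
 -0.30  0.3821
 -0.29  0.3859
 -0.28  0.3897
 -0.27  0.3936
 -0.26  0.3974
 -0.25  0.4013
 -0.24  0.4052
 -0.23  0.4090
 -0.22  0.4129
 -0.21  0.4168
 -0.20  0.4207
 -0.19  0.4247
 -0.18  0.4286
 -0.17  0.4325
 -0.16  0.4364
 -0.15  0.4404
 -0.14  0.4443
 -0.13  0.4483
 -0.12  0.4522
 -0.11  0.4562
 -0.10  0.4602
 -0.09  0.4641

€50.94

σ√T = 0.34·√1.5 = 0.4164
ln(S/K) + (r + σ²/2)T = ln(440/540) + (0.048 + 0.34²/2)·1.5 = -0.2048 + 0.1587 = -0.0461
d₁ = -0.0461 / 0.4164 = -0.1107 → -0.11
d₂ = d₁ − σ√T = -0.1107 − 0.4164 = -0.5271 → -0.53
exp(−rT) = exp(−0.048·1.5) = 0.9305
C = 440·N(-0.11) − 540·0.9305·N(-0.53) = 440·0.4562 − 540·0.9305·0.2981 = 200.7280 − 149.7863 = 50.9417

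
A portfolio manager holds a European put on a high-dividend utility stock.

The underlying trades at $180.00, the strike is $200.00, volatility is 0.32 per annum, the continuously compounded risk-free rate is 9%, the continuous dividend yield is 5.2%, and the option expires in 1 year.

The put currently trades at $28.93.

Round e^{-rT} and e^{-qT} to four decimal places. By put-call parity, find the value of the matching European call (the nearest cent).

exp(−qT) = exp(−0.052·1) = 0.9493;  exp(−rT) = exp(−0.09·1) = 0.9139
Put-call parity: C − P = S·e^(−qT) − K·e^(−rT) = 180·0.9493 − 200·0.9139 = 170.8740 − 182.7800 = -11.9060
C = P + (C − P) = 28.93 + (-11.9060) = 17.0240

$17.02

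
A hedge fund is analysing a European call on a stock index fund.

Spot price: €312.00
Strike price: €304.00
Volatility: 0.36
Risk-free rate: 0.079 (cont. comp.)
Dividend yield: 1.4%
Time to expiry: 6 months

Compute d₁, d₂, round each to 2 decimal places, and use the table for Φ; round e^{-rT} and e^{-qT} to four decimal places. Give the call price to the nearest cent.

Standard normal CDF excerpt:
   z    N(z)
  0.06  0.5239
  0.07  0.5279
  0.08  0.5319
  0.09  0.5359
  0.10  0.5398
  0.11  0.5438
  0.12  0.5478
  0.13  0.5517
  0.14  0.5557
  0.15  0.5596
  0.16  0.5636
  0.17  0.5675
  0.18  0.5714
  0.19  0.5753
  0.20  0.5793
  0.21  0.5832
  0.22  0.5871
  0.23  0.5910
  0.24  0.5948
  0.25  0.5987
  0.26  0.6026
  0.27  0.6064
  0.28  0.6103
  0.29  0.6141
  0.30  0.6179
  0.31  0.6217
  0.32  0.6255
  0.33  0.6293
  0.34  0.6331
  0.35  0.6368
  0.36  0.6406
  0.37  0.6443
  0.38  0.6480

€40.72

σ√T = 0.36·√0.5 = 0.2546
d₁ = [ln(312/304) + (0.079 − 0.014 + 0.36²/2)·0.5] / 0.2546 = [0.0260 + 0.0649] / 0.2546 = 0.3570 → 0.36
d₂ = d₁ − σ√T = 0.3570 − 0.2546 = 0.1024 → 0.10
e^(−qT) = e^(−0.014·0.5) = 0.9930;  e^(−rT) = e^(−0.079·0.5) = 0.9613
N(d₁) = N(0.36) = 0.6406;  N(d₂) = N(0.10) = 0.5398
C = 312·0.9930·0.6406 − 304·0.9613·0.5398 = 198.4681 − 157.7486 = 40.7196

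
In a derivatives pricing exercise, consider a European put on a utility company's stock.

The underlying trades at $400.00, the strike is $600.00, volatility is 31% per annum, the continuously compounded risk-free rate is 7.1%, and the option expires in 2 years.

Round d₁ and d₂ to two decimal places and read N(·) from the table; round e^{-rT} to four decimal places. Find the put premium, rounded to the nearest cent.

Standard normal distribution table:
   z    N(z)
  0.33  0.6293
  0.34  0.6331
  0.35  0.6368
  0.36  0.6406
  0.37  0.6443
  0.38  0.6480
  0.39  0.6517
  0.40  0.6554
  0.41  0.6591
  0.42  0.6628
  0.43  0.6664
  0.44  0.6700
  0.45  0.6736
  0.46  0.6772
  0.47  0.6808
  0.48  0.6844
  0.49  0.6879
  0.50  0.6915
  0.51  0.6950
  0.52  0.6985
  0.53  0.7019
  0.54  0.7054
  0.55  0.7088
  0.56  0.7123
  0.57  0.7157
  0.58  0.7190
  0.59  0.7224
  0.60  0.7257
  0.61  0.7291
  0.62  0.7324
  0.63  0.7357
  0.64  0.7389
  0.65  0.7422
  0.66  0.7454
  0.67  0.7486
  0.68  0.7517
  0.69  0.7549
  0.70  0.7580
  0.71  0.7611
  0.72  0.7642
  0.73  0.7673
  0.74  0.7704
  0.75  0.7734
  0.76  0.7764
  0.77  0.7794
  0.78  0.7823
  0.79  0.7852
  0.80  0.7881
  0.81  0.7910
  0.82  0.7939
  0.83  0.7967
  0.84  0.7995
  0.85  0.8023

$154.07

σ√T = 0.31·√2 = 0.4384
d₁ = [ln(400/600) + (0.071 + 0.31²/2)·2] / 0.4384 = [-0.4055 + 0.2381] / 0.4384 = -0.3818 → -0.38
d₂ = d₁ − σ√T = -0.3818 − 0.4384 = -0.8202 → -0.82
exp(−rT) = exp(−0.071·2) = 0.8676
N(−d₂) = N(0.82) = 0.7939;  N(−d₁) = N(0.38) = 0.6480
P = 600·0.8676·0.7939 − 400·0.6480 = 413.2726 − 259.2000 = 154.0726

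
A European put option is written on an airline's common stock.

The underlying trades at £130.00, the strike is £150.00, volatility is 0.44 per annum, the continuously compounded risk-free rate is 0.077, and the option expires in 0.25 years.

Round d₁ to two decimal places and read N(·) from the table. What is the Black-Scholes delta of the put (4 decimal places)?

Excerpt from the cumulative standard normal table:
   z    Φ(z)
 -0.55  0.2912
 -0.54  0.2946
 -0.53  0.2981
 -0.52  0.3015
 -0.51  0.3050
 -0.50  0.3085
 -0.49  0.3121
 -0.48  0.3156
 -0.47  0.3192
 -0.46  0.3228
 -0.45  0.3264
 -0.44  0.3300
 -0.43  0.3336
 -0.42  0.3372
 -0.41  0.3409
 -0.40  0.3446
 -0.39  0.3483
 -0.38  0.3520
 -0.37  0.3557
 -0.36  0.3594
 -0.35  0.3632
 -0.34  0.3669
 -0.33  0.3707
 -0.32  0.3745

T = 0.25;  σ√T = 0.2200
d₁ = [ln(130/150) + (0.077 + 0.44²/2)·0.25] / 0.2200 = [-0.1431 + 0.0435] / 0.2200 = -0.4530 ≈ -0.45
N(d₁) = N(-0.45) = 0.3264
Δ_put = N(d₁) − 1 = 0.3264 − 1 = -0.6736

-0.6736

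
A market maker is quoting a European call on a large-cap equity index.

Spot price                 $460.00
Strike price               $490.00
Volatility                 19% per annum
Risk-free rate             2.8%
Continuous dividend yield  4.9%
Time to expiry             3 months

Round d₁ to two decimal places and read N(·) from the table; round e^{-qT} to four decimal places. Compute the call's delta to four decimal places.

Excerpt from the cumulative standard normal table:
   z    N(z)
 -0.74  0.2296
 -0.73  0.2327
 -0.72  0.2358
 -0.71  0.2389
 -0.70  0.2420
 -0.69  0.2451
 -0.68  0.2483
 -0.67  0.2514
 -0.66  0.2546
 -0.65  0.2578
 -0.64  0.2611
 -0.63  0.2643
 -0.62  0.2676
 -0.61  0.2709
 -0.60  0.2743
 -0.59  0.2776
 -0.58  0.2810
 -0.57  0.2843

0.2483

σ√T = 0.19 × 0.5000 = 0.0950
d₁ = [ln(460/490) + (0.028 − 0.049 + 0.19²/2)·0.25] / 0.0950 = [-0.0632 − 0.0007] / 0.0950 = -0.6728 ≈ -0.67
N(d₁) = N(-0.67) = 0.2514
Δ_call = exp(−qT)·N(d₁) = 0.9878·0.2514 = 0.2483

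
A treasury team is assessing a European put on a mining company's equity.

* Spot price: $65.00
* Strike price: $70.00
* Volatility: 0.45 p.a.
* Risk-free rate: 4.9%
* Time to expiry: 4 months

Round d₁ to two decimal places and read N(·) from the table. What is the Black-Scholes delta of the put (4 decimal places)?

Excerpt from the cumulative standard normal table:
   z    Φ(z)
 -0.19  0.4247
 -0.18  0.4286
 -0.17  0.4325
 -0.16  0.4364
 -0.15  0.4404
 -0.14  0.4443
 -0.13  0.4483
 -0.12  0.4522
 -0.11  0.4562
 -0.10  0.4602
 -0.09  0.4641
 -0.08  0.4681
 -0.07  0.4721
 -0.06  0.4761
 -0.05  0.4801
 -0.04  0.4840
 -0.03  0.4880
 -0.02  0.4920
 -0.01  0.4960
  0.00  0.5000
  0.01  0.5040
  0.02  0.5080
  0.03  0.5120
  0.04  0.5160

σ√T = 0.45·√0.3333 = 0.2598
ln(S/K) + (r + σ²/2)T = ln(65/70) + (0.049 + 0.45²/2)·0.3333 = -0.0741 + 0.0501 = -0.0240
d₁ = -0.0240 / 0.2598 = -0.0925 which rounds to -0.09
N(d₁) = N(-0.09) = 0.4641
Δ_put = N(d₁) − 1 = 0.4641 − 1 = -0.5359

-0.5359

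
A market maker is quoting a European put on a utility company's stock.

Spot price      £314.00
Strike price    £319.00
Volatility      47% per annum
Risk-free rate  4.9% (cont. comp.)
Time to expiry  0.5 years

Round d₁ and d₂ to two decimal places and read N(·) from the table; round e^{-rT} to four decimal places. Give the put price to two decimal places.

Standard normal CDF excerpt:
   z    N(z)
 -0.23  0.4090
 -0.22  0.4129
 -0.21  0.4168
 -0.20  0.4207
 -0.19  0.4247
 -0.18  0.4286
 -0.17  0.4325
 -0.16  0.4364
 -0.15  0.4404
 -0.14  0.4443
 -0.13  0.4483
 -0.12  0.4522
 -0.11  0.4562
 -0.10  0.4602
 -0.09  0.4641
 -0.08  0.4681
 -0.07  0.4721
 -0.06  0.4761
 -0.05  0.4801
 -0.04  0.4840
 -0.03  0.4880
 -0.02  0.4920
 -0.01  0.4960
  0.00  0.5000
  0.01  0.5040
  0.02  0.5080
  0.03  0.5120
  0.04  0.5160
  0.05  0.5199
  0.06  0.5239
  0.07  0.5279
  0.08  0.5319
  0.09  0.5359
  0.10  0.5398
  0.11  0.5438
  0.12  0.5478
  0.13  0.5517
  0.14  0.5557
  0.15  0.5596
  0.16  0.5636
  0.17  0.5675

T = 0.5;  σ√T = 0.3323
d₁ = [ln(314/319) + (0.049 + 0.47²/2)·0.5] / 0.3323 = [-0.0158 + 0.0797] / 0.3323 = 0.1924 → 0.19
d₂ = d₁ − σ√T = 0.1924 − 0.3323 = -0.1400 → -0.14
exp(−rT) = exp(−0.049·0.5) = 0.9758
N(−d₂) = N(0.14) = 0.5557;  N(−d₁) = N(-0.19) = 0.4247
P = 319·0.9758·0.5557 − 314·0.4247 = 172.9784 − 133.3558 = 39.6226

£39.62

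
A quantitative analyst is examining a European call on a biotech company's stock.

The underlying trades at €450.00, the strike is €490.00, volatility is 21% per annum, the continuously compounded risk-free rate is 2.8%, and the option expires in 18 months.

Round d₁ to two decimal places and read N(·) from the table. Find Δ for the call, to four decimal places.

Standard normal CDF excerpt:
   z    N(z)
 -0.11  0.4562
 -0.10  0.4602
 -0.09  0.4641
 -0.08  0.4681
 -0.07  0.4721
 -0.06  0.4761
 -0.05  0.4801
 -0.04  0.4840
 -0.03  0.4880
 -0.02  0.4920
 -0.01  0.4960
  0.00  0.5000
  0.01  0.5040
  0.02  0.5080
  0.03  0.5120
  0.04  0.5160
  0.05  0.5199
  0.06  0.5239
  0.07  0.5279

σ√T = 0.21·√1.5 = 0.2572
d₁ = [ln(450/490) + (0.028 + 0.21²/2)·1.5] / 0.2572 = [-0.0852 + 0.0751] / 0.2572 = -0.0392 ≈ -0.04
N(d₁) = N(-0.04) = 0.4840
Δ_call = N(d₁) = 0.4840

0.4840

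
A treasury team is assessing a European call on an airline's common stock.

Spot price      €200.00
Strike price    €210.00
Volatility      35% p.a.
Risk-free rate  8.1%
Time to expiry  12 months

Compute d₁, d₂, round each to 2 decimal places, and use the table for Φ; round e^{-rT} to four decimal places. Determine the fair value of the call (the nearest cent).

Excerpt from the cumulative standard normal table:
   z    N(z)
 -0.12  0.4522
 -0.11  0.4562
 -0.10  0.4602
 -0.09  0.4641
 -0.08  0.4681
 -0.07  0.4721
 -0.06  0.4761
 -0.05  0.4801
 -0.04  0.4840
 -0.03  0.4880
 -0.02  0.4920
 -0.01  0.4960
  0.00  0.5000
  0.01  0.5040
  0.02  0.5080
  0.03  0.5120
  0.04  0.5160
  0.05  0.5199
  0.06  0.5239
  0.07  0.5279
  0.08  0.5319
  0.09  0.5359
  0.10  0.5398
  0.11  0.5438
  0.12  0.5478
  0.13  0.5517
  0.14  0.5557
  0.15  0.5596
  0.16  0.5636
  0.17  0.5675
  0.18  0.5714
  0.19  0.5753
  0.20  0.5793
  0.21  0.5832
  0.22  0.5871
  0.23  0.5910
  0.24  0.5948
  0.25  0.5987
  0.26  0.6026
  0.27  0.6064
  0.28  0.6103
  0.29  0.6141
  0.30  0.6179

€30.63

σ√T = 0.35·√1 = 0.3500
d₁ = [ln(200/210) + (0.081 + 0.35²/2)·1] / 0.3500 = [-0.0488 + 0.1422] / 0.3500 = 0.2670 which rounds to 0.27
d₂ = d₁ − σ√T = 0.2670 − 0.3500 = -0.0830 which rounds to -0.08
exp(−rT) = exp(−0.081·1) = 0.9222
N(d₁) = N(0.27) = 0.6064;  N(d₂) = N(-0.08) = 0.4681
C = 200·0.6064 − 210·0.9222·0.4681 = 121.2800 − 90.6532 = 30.6268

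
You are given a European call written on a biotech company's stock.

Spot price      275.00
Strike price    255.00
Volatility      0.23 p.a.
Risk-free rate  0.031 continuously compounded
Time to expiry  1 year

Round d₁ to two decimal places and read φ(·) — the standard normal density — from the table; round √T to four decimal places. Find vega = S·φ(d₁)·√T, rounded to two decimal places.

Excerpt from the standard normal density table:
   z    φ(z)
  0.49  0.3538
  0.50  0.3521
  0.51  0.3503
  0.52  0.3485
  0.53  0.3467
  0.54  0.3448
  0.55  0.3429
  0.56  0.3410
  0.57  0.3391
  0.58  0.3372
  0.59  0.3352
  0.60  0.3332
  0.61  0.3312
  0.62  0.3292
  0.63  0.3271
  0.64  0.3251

T = 1;  σ√T = 0.2300
ln(S/K) + (r + σ²/2)T = ln(275/255) + (0.031 + 0.23²/2)·1 = 0.0755 + 0.0575 = 0.1330
d₁ = 0.1330 / 0.2300 = 0.5781 which rounds to 0.58
√T = √1 = 1.0000
φ(d₁) = φ(0.58) = 0.3372
vega = S·φ(d₁)·√T = 275·0.3372·1.0000 = 92.7300
(The put has the same vega.)

92.73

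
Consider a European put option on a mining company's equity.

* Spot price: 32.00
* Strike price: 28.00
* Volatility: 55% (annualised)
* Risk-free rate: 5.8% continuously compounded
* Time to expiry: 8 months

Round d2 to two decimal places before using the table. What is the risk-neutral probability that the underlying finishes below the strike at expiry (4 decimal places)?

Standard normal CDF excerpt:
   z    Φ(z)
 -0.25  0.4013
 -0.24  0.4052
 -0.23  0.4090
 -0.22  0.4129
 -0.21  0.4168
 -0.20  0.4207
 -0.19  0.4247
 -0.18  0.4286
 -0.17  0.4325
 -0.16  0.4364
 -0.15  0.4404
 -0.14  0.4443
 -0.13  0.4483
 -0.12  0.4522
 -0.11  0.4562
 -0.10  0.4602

0.4364

σ√T = 0.55 × 0.8165 = 0.4491
d₁ = [ln(32/28) + (0.058 + 0.55²/2)·0.6667] / 0.4491 = [0.1335 + 0.1395] / 0.4491 = 0.6080 ⇒ 0.61
d₂ = d₁ − σ√T = 0.6080 − 0.4491 = 0.1589 ⇒ 0.16
Pr(exercise) under Q = N(−d₂) = N(-0.16) = 0.4364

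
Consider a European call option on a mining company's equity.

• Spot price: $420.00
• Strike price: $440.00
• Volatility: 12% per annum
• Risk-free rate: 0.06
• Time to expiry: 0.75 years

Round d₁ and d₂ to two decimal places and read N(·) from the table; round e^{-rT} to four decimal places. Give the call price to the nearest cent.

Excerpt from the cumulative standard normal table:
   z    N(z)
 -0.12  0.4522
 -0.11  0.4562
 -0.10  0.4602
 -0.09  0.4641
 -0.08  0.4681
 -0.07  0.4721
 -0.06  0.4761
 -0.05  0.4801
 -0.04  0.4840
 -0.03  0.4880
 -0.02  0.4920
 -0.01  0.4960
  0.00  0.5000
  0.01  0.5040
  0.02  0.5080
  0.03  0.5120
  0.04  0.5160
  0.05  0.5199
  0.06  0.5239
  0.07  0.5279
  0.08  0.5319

$18.14

σ√T = 0.12·√0.75 = 0.1039
d₁ = [ln(420/440) + (0.06 + 0.12²/2)·0.75] / 0.1039 = [-0.0465 + 0.0504] / 0.1039 = 0.0373 → 0.04
d₂ = d₁ − σ√T = 0.0373 − 0.1039 = -0.0666 → -0.07
e^(−rT) = e^(−0.06·0.75) = 0.9560
C = 420·N(0.04) − 440·0.9560·N(-0.07) = 420·0.5160 − 440·0.9560·0.4721 = 216.7200 − 198.5841 = 18.1359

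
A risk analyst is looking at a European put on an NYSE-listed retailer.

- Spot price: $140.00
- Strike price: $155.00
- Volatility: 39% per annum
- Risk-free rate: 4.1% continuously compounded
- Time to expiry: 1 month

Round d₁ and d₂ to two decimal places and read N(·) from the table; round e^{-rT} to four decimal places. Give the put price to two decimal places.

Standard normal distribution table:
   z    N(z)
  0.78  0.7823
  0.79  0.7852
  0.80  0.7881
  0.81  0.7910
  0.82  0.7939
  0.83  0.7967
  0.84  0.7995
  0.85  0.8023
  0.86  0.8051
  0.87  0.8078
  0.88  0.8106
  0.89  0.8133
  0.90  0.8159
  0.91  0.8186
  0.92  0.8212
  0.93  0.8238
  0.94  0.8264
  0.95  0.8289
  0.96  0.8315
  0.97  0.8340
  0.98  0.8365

$16.11

T = 0.08333;  σ√T = 0.1126
ln(S/K) + (r + σ²/2)T = ln(140/155) + (0.041 + 0.39²/2)·0.08333 = -0.1018 + 0.0098 = -0.0920
d₁ = -0.0920 / 0.1126 = -0.8174 which rounds to -0.82
d₂ = d₁ − σ√T = -0.8174 − 0.1126 = -0.9300 which rounds to -0.93
exp(−rT) = exp(−0.041·0.08333) = 0.9966
N(−d₂) = N(0.93) = 0.8238;  N(−d₁) = N(0.82) = 0.7939
P = 155·0.9966·0.8238 − 140·0.7939 = 127.2549 − 111.1460 = 16.1089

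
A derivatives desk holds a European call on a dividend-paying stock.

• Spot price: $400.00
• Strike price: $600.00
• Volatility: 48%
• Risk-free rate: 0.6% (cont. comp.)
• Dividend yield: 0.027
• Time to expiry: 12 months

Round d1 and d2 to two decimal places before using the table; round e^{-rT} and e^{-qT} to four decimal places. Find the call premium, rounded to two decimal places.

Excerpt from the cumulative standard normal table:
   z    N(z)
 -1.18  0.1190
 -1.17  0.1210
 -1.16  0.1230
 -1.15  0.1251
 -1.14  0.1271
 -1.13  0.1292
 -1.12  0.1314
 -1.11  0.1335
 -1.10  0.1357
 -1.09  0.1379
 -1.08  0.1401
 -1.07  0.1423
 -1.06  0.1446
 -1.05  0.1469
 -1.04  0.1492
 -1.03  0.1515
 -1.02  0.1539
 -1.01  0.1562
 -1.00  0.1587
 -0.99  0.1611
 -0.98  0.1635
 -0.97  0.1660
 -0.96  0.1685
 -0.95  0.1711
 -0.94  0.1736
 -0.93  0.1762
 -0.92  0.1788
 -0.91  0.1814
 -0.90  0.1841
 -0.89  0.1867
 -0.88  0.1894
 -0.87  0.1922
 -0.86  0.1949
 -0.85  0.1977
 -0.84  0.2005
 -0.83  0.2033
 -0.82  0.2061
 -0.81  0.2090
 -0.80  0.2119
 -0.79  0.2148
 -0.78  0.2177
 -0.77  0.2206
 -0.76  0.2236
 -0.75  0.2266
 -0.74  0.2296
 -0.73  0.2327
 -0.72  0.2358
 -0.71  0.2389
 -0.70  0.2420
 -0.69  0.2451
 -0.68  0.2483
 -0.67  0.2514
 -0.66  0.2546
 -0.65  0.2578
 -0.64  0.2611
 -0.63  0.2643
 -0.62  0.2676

$23.32

σ√T = 0.48·√1 = 0.4800
d₁ = [ln(400/600) + (0.006 − 0.027 + 0.48²/2)·1] / 0.4800 = [-0.4055 + 0.0942] / 0.4800 = -0.6485 which rounds to -0.65
d₂ = d₁ − σ√T = -0.6485 − 0.4800 = -1.1285 which rounds to -1.13
exp(−qT) = exp(−0.027·1) = 0.9734;  exp(−rT) = exp(−0.006·1) = 0.9940
N(d₁) = N(-0.65) = 0.2578;  N(d₂) = N(-1.13) = 0.1292
C = 400·0.9734·0.2578 − 600·0.9940·0.1292 = 100.3770 − 77.0549 = 23.3221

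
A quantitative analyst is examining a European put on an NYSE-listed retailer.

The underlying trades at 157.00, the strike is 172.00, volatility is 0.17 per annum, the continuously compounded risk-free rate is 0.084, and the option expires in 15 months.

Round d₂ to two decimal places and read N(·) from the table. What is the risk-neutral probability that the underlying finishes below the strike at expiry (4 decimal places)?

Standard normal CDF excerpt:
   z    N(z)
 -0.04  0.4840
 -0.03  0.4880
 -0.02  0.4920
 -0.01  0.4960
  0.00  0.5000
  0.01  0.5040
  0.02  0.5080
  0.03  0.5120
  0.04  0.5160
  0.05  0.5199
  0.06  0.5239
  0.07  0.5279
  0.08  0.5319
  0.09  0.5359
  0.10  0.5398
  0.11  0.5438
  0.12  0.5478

0.5080

T = 1.25;  σ√T = 0.1901
d₁ = [ln(157/172) + (0.084 + ½·0.17²)·1.25] / (σ√T) = (-0.0912 + 0.1231) / 0.1901 = 0.1674 ≈ 0.17
d₂ = 0.1674 − 0.1901 = -0.0227 ≈ -0.02
Risk-neutral Pr[S_T < K] = N(−d₂) = N(0.02) = 0.5080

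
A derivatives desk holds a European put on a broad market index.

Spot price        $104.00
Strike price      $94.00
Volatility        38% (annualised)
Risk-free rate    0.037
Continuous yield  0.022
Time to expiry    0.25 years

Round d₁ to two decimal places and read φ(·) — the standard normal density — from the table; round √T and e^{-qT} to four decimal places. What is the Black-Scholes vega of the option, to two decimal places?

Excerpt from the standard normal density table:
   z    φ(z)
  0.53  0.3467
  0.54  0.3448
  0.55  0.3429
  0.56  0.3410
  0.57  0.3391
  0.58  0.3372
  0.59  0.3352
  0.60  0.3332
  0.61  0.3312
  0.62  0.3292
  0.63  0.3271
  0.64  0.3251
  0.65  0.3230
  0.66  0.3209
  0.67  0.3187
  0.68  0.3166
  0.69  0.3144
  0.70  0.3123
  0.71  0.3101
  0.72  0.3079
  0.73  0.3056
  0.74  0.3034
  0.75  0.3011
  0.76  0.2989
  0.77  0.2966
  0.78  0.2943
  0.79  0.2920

σ√T = 0.38 × 0.5000 = 0.1900
ln(S/K) + (r − q + σ²/2)T = ln(104/94) + (0.037 − 0.022 + 0.38²/2)·0.25 = 0.1011 + 0.0218 = 0.1229
d₁ = 0.1229 / 0.1900 = 0.6468 → 0.65
√T = √0.25 = 0.5000
φ(d₁) = φ(0.65) = 0.3230
e^(−qT) = e^(−0.022·0.25) = 0.9945
vega = S·e^(−qT)·φ(d₁)·√T = 104·0.9945·0.3230·0.5000 = 16.7036

16.70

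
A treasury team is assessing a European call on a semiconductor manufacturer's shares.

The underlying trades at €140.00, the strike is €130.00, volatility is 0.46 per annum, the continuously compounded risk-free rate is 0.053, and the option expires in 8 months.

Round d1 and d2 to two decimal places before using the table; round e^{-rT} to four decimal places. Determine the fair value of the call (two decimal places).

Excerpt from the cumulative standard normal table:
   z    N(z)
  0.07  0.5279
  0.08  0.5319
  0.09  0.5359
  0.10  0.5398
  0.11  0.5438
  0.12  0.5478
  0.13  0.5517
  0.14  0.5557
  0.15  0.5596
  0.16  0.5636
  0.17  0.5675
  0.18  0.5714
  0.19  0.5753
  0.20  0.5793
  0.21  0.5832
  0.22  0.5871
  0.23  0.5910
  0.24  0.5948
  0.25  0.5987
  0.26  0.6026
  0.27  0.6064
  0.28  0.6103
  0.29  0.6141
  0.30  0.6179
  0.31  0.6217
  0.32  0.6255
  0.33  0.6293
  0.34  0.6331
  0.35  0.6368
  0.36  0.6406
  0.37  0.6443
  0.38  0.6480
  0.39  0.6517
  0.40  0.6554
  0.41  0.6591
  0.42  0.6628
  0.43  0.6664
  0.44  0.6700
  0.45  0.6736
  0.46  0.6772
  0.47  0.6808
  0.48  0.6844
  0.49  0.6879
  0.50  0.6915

€28.08

σ√T = 0.46·√0.6667 = 0.3756
d₁ = [ln(140/130) + (0.053 + 0.46²/2)·0.6667] / 0.3756 = [0.0741 + 0.1059] / 0.3756 = 0.4792 which rounds to 0.48
d₂ = d₁ − σ√T = 0.4792 − 0.3756 = 0.1036 which rounds to 0.10
exp(−rT) = exp(−0.053·0.6667) = 0.9653
C = 140·N(0.48) − 130·0.9653·N(0.10) = 140·0.6844 − 130·0.9653·0.5398 = 95.8160 − 67.7390 = 28.0770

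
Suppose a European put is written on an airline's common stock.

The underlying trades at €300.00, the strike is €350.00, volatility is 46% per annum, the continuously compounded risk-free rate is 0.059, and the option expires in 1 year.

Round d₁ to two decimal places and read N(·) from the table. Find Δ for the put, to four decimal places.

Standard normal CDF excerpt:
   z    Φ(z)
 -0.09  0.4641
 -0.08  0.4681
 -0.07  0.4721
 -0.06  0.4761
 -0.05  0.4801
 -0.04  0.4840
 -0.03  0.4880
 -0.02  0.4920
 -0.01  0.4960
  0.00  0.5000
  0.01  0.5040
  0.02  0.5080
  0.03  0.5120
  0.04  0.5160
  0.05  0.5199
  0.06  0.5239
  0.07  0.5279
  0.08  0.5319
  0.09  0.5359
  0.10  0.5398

σ√T = 0.46·√1 = 0.4600
ln(S/K) + (r + σ²/2)T = ln(300/350) + (0.059 + 0.46²/2)·1 = -0.1542 + 0.1648 = 0.0106
d₁ = 0.0106 / 0.4600 = 0.0232 ≈ 0.02
N(d₁) = N(0.02) = 0.5080
Δ_put = N(d₁) − 1 = 0.5080 − 1 = -0.4920

-0.4920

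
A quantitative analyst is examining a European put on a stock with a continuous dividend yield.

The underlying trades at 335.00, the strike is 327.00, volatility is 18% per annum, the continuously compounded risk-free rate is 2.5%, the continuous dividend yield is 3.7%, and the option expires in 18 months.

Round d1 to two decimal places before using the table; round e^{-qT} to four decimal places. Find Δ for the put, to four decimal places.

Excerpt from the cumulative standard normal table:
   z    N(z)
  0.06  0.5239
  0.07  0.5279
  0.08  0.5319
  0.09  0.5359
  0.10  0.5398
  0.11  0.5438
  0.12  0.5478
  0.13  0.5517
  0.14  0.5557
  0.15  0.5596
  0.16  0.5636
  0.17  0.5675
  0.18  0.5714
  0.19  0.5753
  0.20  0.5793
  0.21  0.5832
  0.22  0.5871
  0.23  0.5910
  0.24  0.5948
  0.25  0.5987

-0.4203

σ√T = 0.18 × 1.2247 = 0.2205
d₁ = [ln(335/327) + (0.025 − 0.037 + 0.18²/2)·1.5] / 0.2205 = [0.0242 + 0.0063] / 0.2205 = 0.1382 ⇒ 0.14
N(d₁) = N(0.14) = 0.5557
Δ_put = e^(−qT)·(N(d₁) − 1) = 0.9460·(0.5557 − 1) = -0.4203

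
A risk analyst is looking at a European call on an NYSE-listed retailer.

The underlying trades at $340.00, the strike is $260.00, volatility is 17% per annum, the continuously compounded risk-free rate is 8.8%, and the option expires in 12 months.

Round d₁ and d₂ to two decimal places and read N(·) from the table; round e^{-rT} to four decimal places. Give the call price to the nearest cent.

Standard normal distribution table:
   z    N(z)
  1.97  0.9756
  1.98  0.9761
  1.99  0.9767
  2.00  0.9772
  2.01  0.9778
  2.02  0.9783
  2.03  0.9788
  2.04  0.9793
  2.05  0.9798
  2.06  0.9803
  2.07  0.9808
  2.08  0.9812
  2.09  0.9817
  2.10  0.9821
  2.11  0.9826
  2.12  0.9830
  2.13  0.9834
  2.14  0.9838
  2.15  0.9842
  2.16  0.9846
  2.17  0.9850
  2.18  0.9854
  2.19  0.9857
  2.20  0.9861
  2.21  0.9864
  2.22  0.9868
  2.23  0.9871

T = 1;  σ√T = 0.1700
d₁ = [ln(340/260) + (0.088 + 0.17²/2)·1] / 0.1700 = [0.2683 + 0.1024] / 0.1700 = 2.1807 ⇒ 2.18
d₂ = d₁ − σ√T = 2.1807 − 0.1700 = 2.0107 ⇒ 2.01
exp(−rT) = exp(−0.088·1) = 0.9158
C = 340·N(2.18) − 260·0.9158·N(2.01) = 340·0.9854 − 260·0.9158·0.9778 = 335.0360 − 232.8220 = 102.2140

$102.21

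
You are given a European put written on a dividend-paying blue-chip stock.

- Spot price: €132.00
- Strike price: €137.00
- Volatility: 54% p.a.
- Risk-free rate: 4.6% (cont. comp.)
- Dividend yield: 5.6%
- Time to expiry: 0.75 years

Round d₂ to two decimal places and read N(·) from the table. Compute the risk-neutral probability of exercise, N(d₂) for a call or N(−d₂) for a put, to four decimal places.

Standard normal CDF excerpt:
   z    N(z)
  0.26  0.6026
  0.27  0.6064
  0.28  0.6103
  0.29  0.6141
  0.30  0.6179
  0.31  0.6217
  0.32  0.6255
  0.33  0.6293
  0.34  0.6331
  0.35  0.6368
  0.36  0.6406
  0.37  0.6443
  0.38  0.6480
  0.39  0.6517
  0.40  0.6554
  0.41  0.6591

σ√T = 0.54·√0.75 = 0.4677
d₁ = [ln(132/137) + (0.046 − 0.056 + ½·0.54²)·0.75] / (σ√T) = (-0.0372 + 0.1018) / 0.4677 = 0.1383 ⇒ 0.14
d₂ = 0.1383 − 0.4677 = -0.3294 ⇒ -0.33
Pr(exercise) under Q = N(−d₂) = N(0.33) = 0.6293

0.6293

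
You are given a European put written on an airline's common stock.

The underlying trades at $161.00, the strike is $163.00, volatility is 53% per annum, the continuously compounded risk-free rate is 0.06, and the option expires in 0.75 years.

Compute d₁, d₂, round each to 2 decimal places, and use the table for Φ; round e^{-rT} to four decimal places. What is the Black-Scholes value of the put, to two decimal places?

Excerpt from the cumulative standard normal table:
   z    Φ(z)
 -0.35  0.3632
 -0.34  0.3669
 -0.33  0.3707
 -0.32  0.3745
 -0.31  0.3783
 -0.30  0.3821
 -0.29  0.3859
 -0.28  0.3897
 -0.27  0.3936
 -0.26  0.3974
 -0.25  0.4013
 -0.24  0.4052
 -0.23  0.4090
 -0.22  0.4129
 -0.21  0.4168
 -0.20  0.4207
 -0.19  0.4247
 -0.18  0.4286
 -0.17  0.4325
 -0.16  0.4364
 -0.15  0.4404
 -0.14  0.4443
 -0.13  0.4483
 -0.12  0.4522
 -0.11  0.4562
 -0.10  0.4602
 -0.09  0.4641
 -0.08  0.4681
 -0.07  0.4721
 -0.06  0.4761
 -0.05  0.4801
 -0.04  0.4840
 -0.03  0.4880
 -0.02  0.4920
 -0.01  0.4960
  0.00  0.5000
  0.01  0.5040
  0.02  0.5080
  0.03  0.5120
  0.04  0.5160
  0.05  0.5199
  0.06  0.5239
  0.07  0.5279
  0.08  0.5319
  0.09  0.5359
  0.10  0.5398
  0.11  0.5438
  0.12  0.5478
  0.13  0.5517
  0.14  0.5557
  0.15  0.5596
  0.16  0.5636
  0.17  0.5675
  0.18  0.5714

$26.31

σ√T = 0.53 × 0.8660 = 0.4590
d₁ = [ln(161/163) + (0.06 + ½·0.53²)·0.75] / (σ√T) = (-0.0123 + 0.1503) / 0.4590 = 0.3006 ≈ 0.30
d₂ = 0.3006 − 0.4590 = -0.1584 ≈ -0.16
exp(−rT) = exp(−0.06·0.75) = 0.9560
N(−d₂) = N(0.16) = 0.5636;  N(−d₁) = N(-0.30) = 0.3821
P = 163·0.9560·0.5636 − 161·0.3821 = 87.8247 − 61.5181 = 26.3066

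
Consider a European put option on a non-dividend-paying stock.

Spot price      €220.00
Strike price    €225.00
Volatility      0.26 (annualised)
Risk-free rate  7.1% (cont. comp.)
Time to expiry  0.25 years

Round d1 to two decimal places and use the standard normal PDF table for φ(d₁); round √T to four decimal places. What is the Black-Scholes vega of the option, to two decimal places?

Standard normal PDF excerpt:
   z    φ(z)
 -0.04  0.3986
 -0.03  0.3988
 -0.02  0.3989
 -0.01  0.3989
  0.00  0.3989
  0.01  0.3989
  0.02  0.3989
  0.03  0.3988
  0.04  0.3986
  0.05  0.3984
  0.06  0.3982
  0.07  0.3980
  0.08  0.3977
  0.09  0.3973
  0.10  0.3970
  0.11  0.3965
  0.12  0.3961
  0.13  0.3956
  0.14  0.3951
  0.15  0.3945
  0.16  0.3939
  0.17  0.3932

43.87

T = 0.25;  σ√T = 0.1300
d₁ = [ln(220/225) + (0.071 + 0.26²/2)·0.25] / 0.1300 = [-0.0225 + 0.0262] / 0.1300 = 0.0287 → 0.03
√T = √0.25 = 0.5000
φ(d₁) = φ(0.03) = 0.3988
vega = S·φ(d₁)·√T = 220·0.3988·0.5000 = 43.8680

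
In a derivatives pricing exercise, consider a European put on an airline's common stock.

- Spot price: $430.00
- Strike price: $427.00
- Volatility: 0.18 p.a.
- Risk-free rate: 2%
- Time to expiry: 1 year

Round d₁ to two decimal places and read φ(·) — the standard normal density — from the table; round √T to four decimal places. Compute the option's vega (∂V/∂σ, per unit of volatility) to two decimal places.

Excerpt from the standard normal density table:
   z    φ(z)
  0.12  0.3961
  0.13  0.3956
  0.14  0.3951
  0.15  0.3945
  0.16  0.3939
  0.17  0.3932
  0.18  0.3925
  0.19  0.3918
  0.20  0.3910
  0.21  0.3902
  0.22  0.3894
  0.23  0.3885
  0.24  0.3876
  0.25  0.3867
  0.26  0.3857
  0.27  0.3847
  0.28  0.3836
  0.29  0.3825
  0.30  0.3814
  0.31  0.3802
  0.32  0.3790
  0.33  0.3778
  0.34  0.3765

σ√T = 0.18·√1 = 0.1800
d₁ = [ln(430/427) + (0.02 + ½·0.18²)·1] / (σ√T) = (0.0070 + 0.0362) / 0.1800 = 0.2400 ≈ 0.24
√T = √1 = 1.0000
φ(d₁) = φ(0.24) = 0.3876
vega = S·φ(d₁)·√T = 430·0.3876·1.0000 = 166.6680
(Vega is the same for a European call and put with the same parameters.)

166.67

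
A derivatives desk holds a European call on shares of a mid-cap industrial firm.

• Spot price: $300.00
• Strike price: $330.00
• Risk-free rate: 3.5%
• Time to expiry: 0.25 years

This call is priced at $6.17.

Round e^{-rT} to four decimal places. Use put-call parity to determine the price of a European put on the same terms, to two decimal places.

exp(−rT) = exp(−0.035·0.25) = 0.9913
Put-call parity: C − P = S − K·e^(−rT) = 300 − 330·0.9913 = 300 − 327.1290 = -27.1290
P = C − (C − P) = 6.17 − (-27.1290) = 33.2990

$33.30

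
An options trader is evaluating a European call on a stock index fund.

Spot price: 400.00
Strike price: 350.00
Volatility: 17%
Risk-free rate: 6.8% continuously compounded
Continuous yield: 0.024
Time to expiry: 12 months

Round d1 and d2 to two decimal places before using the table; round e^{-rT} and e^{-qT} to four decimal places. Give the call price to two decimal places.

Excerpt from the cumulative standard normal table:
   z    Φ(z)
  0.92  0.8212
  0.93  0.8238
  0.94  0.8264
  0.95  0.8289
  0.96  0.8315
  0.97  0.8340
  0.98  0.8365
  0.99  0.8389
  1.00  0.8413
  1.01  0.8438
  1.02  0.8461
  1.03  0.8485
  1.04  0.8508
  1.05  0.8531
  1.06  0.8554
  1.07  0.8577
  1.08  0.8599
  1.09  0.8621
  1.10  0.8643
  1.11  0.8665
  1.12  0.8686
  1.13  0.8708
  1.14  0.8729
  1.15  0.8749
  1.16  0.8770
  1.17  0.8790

σ√T = 0.17 × 1.0000 = 0.1700
d₁ = [ln(400/350) + (0.068 − 0.024 + 0.17²/2)·1] / 0.1700 = [0.1335 + 0.0585] / 0.1700 = 1.1293 which rounds to 1.13
d₂ = d₁ − σ√T = 1.1293 − 0.1700 = 0.9593 which rounds to 0.96
exp(−qT) = exp(−0.024·1) = 0.9763;  exp(−rT) = exp(−0.068·1) = 0.9343
N(d₁) = N(1.13) = 0.8708;  N(d₂) = N(0.96) = 0.8315
C = 400·0.9763·0.8708 − 350·0.9343·0.8315 = 340.0648 − 271.9047 = 68.1602

68.16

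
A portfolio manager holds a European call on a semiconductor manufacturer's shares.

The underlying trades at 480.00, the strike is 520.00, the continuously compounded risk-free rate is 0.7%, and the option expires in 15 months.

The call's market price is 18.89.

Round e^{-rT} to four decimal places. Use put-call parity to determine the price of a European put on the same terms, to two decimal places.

e^(−rT) = e^(−0.007·1.25) = 0.9913
Put-call parity: C − P = S − K·e^(−rT) = 480 − 520·0.9913 = 480 − 515.4760 = -35.4760
P = C − (C − P) = 18.89 − (-35.4760) = 54.3660

54.37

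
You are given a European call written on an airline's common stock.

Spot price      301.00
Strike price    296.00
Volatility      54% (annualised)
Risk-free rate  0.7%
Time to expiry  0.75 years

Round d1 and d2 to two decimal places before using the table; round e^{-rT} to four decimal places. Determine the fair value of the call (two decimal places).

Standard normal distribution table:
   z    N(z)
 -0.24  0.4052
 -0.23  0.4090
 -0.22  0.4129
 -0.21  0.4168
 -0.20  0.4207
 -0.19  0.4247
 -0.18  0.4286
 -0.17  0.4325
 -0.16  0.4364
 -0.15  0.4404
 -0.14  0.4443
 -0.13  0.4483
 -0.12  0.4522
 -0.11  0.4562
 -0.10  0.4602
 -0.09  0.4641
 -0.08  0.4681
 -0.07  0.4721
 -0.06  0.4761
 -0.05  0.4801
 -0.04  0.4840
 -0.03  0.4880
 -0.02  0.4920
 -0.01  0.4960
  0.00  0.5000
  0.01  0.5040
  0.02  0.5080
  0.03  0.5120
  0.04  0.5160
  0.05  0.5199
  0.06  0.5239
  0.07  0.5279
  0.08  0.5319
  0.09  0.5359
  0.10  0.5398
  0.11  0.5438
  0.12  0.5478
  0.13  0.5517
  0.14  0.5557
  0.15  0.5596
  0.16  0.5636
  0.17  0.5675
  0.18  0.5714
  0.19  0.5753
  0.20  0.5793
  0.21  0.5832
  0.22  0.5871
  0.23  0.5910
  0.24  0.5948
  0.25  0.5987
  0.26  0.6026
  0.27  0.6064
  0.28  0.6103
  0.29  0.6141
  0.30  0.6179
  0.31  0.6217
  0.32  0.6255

σ√T = 0.54·√0.75 = 0.4677
d₁ = [ln(301/296) + (0.007 + 0.54²/2)·0.75] / 0.4677 = [0.0168 + 0.1146] / 0.4677 = 0.2809 ≈ 0.28
d₂ = d₁ − σ√T = 0.2809 − 0.4677 = -0.1868 ≈ -0.19
e^(−rT) = e^(−0.007·0.75) = 0.9948
N(d₁) = N(0.28) = 0.6103;  N(d₂) = N(-0.19) = 0.4247
C = 301·0.6103 − 296·0.9948·0.4247 = 183.7003 − 125.0575 = 58.6428

58.64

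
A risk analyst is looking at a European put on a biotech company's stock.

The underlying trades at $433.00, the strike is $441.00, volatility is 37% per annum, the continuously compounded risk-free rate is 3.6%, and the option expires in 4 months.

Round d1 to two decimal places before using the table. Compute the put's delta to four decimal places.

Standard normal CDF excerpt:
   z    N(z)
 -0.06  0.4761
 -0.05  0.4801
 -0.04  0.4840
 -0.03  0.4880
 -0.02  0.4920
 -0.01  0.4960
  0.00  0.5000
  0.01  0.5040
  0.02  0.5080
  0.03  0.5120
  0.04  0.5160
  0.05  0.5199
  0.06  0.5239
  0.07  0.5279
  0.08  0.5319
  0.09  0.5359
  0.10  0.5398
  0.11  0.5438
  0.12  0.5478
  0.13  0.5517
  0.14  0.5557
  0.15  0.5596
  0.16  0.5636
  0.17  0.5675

-0.4681

T = 0.3333;  σ√T = 0.2136
d₁ = [ln(433/441) + (0.036 + 0.37²/2)·0.3333] / 0.2136 = [-0.0183 + 0.0348] / 0.2136 = 0.0773 which rounds to 0.08
N(d₁) = N(0.08) = 0.5319
Δ_put = N(d₁) − 1 = 0.5319 − 1 = -0.4681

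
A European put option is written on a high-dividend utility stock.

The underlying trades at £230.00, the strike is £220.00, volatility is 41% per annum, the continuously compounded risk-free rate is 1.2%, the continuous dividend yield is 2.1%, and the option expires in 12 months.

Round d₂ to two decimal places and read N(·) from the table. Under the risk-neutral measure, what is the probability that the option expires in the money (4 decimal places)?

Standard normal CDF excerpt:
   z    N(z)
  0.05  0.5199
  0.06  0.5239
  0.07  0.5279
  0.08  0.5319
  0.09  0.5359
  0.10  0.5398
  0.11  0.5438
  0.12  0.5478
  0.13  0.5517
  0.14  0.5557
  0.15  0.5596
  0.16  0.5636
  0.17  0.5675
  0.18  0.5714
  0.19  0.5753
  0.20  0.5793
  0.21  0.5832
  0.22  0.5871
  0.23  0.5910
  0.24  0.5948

0.5478

T = 1;  σ√T = 0.4100
ln(S/K) + (r − q + σ²/2)T = ln(230/220) + (0.012 − 0.021 + 0.41²/2)·1 = 0.0445 + 0.0750 = 0.1195
d₁ = 0.1195 / 0.4100 = 0.2915 ⇒ 0.29
d₂ = d₁ − σ√T = 0.2915 − 0.4100 = -0.1185 ⇒ -0.12
Risk-neutral Pr[S_T < K] = N(−d₂) = N(0.12) = 0.5478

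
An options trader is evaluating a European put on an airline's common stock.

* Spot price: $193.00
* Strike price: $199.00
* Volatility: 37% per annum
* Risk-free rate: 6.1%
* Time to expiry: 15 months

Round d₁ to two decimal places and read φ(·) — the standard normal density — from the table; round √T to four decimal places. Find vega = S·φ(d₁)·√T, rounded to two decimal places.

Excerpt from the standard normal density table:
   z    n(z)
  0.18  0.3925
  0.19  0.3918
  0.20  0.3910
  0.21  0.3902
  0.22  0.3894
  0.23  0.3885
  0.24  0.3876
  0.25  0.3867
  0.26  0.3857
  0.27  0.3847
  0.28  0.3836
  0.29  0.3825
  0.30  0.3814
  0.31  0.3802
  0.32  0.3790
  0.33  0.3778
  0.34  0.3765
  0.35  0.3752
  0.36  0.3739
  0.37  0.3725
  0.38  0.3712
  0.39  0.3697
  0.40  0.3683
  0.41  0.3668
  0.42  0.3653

σ√T = 0.37 × 1.1180 = 0.4137
ln(S/K) + (r + σ²/2)T = ln(193/199) + (0.061 + 0.37²/2)·1.25 = -0.0306 + 0.1618 = 0.1312
d₁ = 0.1312 / 0.4137 = 0.3172 ⇒ 0.32
√T = √1.25 = 1.1180
φ(d₁) = φ(0.32) = 0.3790
vega = S·φ(d₁)·√T = 193·0.3790·1.1180 = 81.7783

81.78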